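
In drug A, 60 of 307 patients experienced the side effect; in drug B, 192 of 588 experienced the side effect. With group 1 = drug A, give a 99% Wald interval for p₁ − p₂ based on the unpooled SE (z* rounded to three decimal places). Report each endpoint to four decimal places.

p̂₁ = 60/307 = 0.19544, p̂₂ = 192/588 = 0.32653; p̂₁ − p̂₂ = -0.13109.
Unpooled SE = √(p̂₁(1−p̂₁)/n₁ + p̂₂(1−p̂₂)/n₂) = √(0.000512192 + 0.000373994) = 0.029769.
z* = 2.576 at the 99% level. Margin = 2.576·0.029769 = 0.07668.
CI: -0.13109 ± 0.07668 = (-0.2078, -0.0544).

(-0.2078, -0.0544)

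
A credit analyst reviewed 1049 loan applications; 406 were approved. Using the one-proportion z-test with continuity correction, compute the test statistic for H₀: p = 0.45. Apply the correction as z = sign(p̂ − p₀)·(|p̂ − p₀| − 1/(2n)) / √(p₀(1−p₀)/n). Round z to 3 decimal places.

z = -4.068

With x = 406 successes in n = 1049, p̂ = 0.38704. p̂ − p₀ = -0.062965.
Continuity correction 1/(2n) = 1/2098 = 0.000477.
Corrected numerator: |-0.062965| − 0.000477 = 0.062488.
SE₀ = √(0.45·0.55/1049) = 0.015360.
z = (−)0.062488/0.015360 = -4.068.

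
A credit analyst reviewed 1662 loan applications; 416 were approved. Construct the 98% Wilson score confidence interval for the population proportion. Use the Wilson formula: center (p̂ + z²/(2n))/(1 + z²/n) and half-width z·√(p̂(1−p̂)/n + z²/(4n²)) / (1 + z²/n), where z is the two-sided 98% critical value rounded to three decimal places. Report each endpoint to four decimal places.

(0.2264, 0.2758)

p̂ = 416/1662 = 0.25030; z = 2.326, so z² = 5.410276.
Denominator 1 + z²/n = 1 + 5.410276/1662 = 1.003255.
Center = (0.25030 + 0.001628)/1.003255 = 0.25111.
Radicand: p̂(1−p̂)/n + z²/(4n²) = 0.000112906 + 0.000000490 = 0.000113396.
Half-width = z·√(radicand)/denom = 2.326·0.010649/1.003255 = 0.02469.
So the interval runs from 0.2264 to 0.2758.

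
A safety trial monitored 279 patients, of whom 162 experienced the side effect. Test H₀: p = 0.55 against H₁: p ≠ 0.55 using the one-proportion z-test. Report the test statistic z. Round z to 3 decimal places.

z = 1.029

p̂ = 162/279 = 0.58065.
Under H₀, SE = √(p₀(1−p₀)/n) = √(0.55·0.45/279) = √0.000887097 = 0.029784.
Test statistic: z = 0.03065/0.029784 = 1.029.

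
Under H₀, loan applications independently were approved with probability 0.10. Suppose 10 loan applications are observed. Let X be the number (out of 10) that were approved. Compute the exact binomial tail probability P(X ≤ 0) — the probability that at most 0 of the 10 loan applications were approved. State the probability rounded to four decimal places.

X ~ Binomial(n=10, p=0.10).
P(X ≤ 0) = C(10,0)·0.10^0·0.90^10.
= 0.348678 = 0.3487.

P = 0.3487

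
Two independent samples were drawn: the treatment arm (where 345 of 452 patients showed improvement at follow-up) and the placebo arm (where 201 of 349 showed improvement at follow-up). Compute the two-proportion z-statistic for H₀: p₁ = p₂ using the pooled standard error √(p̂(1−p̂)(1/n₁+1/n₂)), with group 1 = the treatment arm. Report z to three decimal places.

z = 5.644

Sample proportions: p̂₁ = 345/452 = 0.76327 and p̂₂ = 201/349 = 0.57593.
Pooling: p̂ = 546/801 = 0.68165.
SE = √[p̂(1−p̂)(1/n₁+1/n₂)] = √[0.68165·0.31835·(1/452+1/349)] ≈ 0.033195.
z = 0.18734/0.033195 = 5.644.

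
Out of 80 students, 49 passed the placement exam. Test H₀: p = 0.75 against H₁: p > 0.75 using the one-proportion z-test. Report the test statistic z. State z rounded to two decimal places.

p̂ = 49/80 = 0.61250.
SE₀ = √(0.75·0.25/80) = 0.048412.
z = (p̂ − p₀)/SE = (0.61250 − 0.75)/0.048412 = -2.84.

z = -2.84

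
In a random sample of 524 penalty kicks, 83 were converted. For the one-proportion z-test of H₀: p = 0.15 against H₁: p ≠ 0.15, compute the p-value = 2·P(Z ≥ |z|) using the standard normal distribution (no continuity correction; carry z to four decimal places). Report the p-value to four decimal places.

Sample proportion p̂ = 83/524 = 0.15840.
Null standard error: √(0.15·0.85/524) = √0.000243321 = 0.015599.
z = (p̂ − p₀)/SE = (83/524 − 0.15)/0.015599 ≈ 0.5383.
p-value = 2·P(Z ≥ |z|) with z = 0.5383 → 0.5904.

p-value = 0.5904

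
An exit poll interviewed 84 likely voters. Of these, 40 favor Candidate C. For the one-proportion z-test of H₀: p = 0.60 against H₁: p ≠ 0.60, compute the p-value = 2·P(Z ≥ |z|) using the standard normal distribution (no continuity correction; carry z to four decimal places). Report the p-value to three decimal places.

The sample proportion is 40/84 = 0.47619.
SE₀ = √(0.60·0.40/84) = 0.053452.
z = (p̂ − p₀)/SE = (40/84 − 0.60)/0.053452 ≈ -2.3163.
From the standard normal, 2·P(Z ≥ |z|) = 0.021.

p-value = 0.021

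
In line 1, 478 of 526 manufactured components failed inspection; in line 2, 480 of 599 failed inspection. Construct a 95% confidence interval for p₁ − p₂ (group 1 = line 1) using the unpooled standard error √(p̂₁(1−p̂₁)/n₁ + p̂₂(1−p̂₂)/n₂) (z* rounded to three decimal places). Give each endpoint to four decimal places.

p̂₁ = 478/526 = 0.90875, p̂₂ = 480/599 = 0.80134; p̂₁ − p̂₂ = 0.10741.
SE = √(0.000157657 + 0.000265771) = √0.000423428 = 0.020577.
z* = 1.960 at the 95% level. Margin of error = 0.04033.
So the interval runs from 0.0671 to 0.1477.

(0.0671, 0.1477)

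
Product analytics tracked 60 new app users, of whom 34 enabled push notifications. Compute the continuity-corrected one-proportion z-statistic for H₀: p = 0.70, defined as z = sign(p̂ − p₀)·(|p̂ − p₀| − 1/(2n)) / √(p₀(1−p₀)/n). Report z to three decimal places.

With x = 34 successes in n = 60, p̂ = 0.56667. p̂ − p₀ = -0.133333.
1/(2n) = 0.008333.
Corrected numerator: |-0.133333| − 0.008333 = 0.125000.
Under H₀, SE = √(p₀(1−p₀)/n) = √(0.70·0.30/60) = √0.003500000 = 0.059161.
z = −0.125000/0.059161 = -2.113.

z = -2.113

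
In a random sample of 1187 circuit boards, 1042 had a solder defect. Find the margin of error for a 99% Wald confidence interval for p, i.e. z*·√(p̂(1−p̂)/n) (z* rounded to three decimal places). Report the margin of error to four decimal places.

The sample proportion is 1042/1187 = 0.87784.
SE(p̂) = √(0.87784·0.12216/1187) = 0.009505.
z* = 2.576 at the 99% level.
Margin of error = z*·SE = 2.576 × 0.009505 = 0.0245.

ME = 0.0245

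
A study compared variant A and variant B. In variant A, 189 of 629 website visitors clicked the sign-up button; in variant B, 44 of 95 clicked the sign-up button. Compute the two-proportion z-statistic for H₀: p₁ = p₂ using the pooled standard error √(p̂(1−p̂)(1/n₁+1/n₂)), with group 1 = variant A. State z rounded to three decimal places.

p̂₁ = 189/629 = 0.30048, p̂₂ = 44/95 = 0.46316.
Pooling: p̂ = 233/724 = 0.32182.
Pooled SE = √[0.2182530·0.01211614] ≈ 0.051424.
z = -0.16268/0.051424 = -3.164.

z = -3.164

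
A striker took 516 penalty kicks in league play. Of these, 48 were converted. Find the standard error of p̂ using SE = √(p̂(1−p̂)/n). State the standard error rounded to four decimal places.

The sample proportion is 48/516 = 0.09302.
p̂(1−p̂) = 0.09302·0.90698 = 0.084367.
SE = √(0.084367/516) = √0.000163502 = 0.0128.

SE = 0.0128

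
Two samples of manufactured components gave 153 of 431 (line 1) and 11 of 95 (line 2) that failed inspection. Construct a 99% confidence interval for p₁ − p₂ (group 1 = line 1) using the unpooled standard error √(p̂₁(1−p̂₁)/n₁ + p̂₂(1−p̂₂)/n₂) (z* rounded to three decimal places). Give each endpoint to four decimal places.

p̂₁ = 0.35499, p̂₂ = 0.11579, so the observed difference is 0.23920.
SE = √(0.000531257 + 0.001077708) = √0.001608965 = 0.040112.
The 99% critical value is z* = 2.576. Margin = 2.576·0.040112 = 0.10333.
Interval: 0.23920 ± 0.10333 → (0.1359, 0.3425).

(0.1359, 0.3425)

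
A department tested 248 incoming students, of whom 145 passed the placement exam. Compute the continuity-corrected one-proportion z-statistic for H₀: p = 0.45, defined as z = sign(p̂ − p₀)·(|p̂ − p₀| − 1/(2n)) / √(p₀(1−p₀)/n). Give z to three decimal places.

With x = 145 successes in n = 248, p̂ = 0.58468. p̂ − p₀ = 0.134677.
1/(2n) = 0.002016.
Corrected numerator: |0.134677| − 0.002016 = 0.132661.
SE₀ = √(0.45·0.55/248) = 0.031591.
z = +0.132661/0.031591 = 4.199.

z = 4.199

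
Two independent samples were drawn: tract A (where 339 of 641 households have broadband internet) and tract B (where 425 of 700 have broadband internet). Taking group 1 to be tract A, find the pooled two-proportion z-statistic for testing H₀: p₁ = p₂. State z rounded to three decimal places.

Sample proportions: p̂₁ = 339/641 = 0.52886 and p̂₂ = 425/700 = 0.60714.
Pooled p̂ = (339+425)/(641+700) = 764/1341 = 0.56972.
Pooled SE = √[0.2451386·0.00298863] ≈ 0.027067.
z = -0.07828/0.027067 = -2.892.

z = -2.892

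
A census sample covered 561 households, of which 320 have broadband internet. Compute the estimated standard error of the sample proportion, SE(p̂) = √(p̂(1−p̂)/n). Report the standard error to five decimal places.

SE = 0.02090

Sample proportion p̂ = 320/561 = 0.57041.
p̂(1−p̂) = 0.57041·0.42959 = 0.245042.
SE = √(0.245042/561) = √0.000436795 = 0.02090.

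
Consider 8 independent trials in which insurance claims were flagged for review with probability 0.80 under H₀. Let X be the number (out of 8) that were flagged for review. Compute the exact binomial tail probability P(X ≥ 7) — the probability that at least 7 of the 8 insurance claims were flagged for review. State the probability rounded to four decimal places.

X is binomial with n = 8 and p = 0.80.
P(X ≥ 7) = C(8,7)·0.80^7·0.20^1 + C(8,8)·0.80^8·0.20^0.
= 0.335544 + 0.167772 = 0.5033.

P = 0.5033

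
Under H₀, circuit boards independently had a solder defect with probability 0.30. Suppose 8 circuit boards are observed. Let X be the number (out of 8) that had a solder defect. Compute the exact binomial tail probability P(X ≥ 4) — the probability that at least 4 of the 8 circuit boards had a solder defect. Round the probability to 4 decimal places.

P = 0.1941

X ~ Binomial(n=8, p=0.30).
P(X ≥ 4) = Σ_{j=4}^{8} C(8,j)·0.30^j·0.70^{8−j}.
= 0.136137 + 0.046675 + 0.010002 + 0.001225 + 0.000066 = 0.1941.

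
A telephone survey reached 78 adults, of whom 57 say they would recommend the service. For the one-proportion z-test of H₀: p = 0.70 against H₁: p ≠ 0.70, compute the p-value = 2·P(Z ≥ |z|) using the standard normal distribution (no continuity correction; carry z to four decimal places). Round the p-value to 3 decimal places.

The sample proportion is 57/78 = 0.73077.
SE₀ = √(0.70·0.30/78) = 0.051887.
Test statistic (full precision, shown to 4 dp): z = (57/78 − 0.70)/SE₀ ≈ 0.5930.
p-value = 2·P(Z ≥ |z|) with z = 0.5930 → 0.553.

p-value = 0.553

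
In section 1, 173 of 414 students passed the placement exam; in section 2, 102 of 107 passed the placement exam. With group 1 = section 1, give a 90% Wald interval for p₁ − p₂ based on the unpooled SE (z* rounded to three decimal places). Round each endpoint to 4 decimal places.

(-0.5875, -0.4833)

p̂₁ = 173/414 = 0.41787, p̂₂ = 102/107 = 0.95327; p̂₁ − p̂₂ = -0.53540.
Unpooled SE = √(p̂₁(1−p̂₁)/n₁ + p̂₂(1−p̂₂)/n₂) = √(0.000587573 + 0.000416312) = 0.031684.
For 90% confidence, z* = 1.645. Margin = 1.645·0.031684 = 0.05212.
CI: -0.53540 ± 0.05212 = (-0.5875, -0.4833).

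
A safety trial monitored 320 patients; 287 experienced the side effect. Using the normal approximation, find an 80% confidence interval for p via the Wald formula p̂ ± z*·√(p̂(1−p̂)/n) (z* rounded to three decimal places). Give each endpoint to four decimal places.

With x = 287 successes in n = 320, p̂ = 0.89687.
SE = √(p̂(1−p̂)/n) = √(0.092490/320) = 0.017001.
For 80% confidence, z* = 1.282.
Margin of error: 1.282 × 0.017001 = 0.02180.
CI: 0.89687 ± 0.02180 = (0.8751, 0.9187).

(0.8751, 0.9187)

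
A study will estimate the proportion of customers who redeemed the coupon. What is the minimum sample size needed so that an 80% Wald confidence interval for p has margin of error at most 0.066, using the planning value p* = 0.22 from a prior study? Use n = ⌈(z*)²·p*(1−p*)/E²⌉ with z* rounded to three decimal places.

n = 65

For 80% confidence, z* = 1.282.
p*(1−p*) = 0.22·0.78 = 0.1716.
(z*)²·p*(1−p*)/E² = 1.643524·0.1716/0.004356 = 64.745.
Rounding up, n = 65.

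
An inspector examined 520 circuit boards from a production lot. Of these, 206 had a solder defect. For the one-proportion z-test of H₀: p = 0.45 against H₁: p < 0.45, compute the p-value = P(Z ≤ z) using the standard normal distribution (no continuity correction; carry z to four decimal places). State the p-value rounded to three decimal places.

With x = 206 successes in n = 520, p̂ = 0.39615.
Under H₀, SE = √(p₀(1−p₀)/n) = √(0.45·0.55/520) = √0.000475962 = 0.021817.
Test statistic (full precision, shown to 4 dp): z = (206/520 − 0.45)/SE₀ ≈ -2.4681.
p-value = P(Z ≤ z) with z = -2.4681 → 0.007.

p-value = 0.007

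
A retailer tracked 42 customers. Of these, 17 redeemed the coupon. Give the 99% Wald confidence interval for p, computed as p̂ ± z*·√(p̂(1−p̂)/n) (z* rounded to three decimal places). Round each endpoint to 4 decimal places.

(0.2097, 0.5999)

Sample proportion p̂ = 17/42 = 0.40476.
SE = √(p̂(1−p̂)/n) = √(0.240930/42) = 0.075739.
z* = 2.576 at the 99% level.
Margin of error: 2.576 × 0.075739 = 0.19510.
CI: 0.40476 ± 0.19510 = (0.2097, 0.5999).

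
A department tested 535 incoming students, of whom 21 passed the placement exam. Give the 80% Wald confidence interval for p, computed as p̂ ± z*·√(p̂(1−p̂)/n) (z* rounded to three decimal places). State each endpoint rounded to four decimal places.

With x = 21 successes in n = 535, p̂ = 0.03925.
SE = √(p̂(1−p̂)/n) = √(0.037712/535) = 0.008396.
For 80% confidence, z* = 1.282.
Margin = 1.282·0.008396 = 0.01076.
CI: 0.03925 ± 0.01076 = (0.0285, 0.0500).

(0.0285, 0.0500)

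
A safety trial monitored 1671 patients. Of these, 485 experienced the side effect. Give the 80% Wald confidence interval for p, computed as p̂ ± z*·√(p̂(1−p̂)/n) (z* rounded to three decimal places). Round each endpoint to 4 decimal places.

Sample proportion p̂ = 485/1671 = 0.29025.
Standard error of p̂: √(0.206003/1671) = √0.000123281 = 0.011103.
z* = 1.282 at the 80% level.
Margin = 1.282·0.011103 = 0.01423.
So the interval runs from 0.2760 to 0.3045.

(0.2760, 0.3045)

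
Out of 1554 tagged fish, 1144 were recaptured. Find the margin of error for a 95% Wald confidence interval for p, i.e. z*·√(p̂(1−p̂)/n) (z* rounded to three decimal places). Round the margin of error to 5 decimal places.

The sample proportion is 1144/1554 = 0.73616.
SE = √(p̂(1−p̂)/n) = √(0.194226/1554) = 0.011180.
z* = 1.960 at the 95% level.
Margin of error = z*·SE = 1.960 × 0.011180 = 0.02191.

ME = 0.02191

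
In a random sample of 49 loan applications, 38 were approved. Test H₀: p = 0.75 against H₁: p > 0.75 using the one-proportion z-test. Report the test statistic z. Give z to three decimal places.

Sample proportion p̂ = 38/49 = 0.77551.
SE₀ = √(0.75·0.25/49) = 0.061859.
z = (p̂ − p₀)/SE = (0.77551 − 0.75)/0.061859 = 0.412.

z = 0.412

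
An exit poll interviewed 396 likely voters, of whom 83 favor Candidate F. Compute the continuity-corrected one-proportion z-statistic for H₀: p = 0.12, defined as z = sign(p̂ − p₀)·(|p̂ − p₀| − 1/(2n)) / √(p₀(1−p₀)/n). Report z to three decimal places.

p̂ = 83/396 = 0.20960. p̂ − p₀ = 0.089596.
Continuity correction 1/(2n) = 1/792 = 0.001263.
Corrected numerator: |0.089596| − 0.001263 = 0.088333.
SE₀ = √(0.12·0.88/396) = 0.016330.
z = (+)0.088333/0.016330 = 5.409.

z = 5.409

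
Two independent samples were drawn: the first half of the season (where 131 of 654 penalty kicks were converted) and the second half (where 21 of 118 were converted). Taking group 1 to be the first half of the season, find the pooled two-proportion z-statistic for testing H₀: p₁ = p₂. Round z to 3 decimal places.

z = 0.562

Sample proportions: p̂₁ = 131/654 = 0.20031 and p̂₂ = 21/118 = 0.17797.
Pooling: p̂ = 152/772 = 0.19689.
SE = √[p̂(1−p̂)(1/n₁+1/n₂)] = √[0.19689·0.80311·(1/654+1/118)] ≈ 0.039772.
z = 0.02234/0.039772 = 0.562.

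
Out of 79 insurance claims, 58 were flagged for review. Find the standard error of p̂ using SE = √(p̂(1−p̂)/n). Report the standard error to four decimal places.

Sample proportion p̂ = 58/79 = 0.73418.
p̂(1−p̂) = 0.195160.
Dividing by n and taking the root: √0.002470380 = 0.0497.

SE = 0.0497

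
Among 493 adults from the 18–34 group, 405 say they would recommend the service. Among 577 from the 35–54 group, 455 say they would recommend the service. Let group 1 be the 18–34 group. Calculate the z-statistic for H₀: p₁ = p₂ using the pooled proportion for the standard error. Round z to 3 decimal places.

p̂₁ = 405/493 = 0.82150, p̂₂ = 455/577 = 0.78856.
Pooling: p̂ = 860/1070 = 0.80374.
SE = √[p̂(1−p̂)(1/n₁+1/n₂)] = √[0.80374·0.19626·(1/493+1/577)] ≈ 0.024359.
z = 0.03294/0.024359 = 1.352.

z = 1.352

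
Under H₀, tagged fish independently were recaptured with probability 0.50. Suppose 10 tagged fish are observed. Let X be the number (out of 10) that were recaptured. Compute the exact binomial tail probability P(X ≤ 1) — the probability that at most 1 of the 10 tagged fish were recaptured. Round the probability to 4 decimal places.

P = 0.0107

X ~ Binomial(n=10, p=0.50).
P(X ≤ 1) = C(10,0)·0.50^0·0.50^10 + C(10,1)·0.50^1·0.50^9.
= 0.000977 + 0.009766 = 0.0107.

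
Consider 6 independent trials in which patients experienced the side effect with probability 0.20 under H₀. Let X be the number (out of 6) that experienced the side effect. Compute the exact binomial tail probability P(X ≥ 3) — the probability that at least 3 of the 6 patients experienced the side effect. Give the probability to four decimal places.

P = 0.0989

X ~ Binomial(n=6, p=0.20).
P(X ≥ 3) = C(6,3)·0.20^3·0.80^3 + C(6,4)·0.20^4·0.80^2 + C(6,5)·0.20^5·0.80^1 + C(6,6)·0.20^6·0.80^0.
= 0.081920 + 0.015360 + 0.001536 + 0.000064 = 0.0989.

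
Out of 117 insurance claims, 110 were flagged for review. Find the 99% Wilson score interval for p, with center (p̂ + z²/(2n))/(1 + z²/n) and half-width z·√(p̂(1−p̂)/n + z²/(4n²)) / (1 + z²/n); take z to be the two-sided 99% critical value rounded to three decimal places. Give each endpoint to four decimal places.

(0.8567, 0.9764)

p̂ = 110/117 = 0.94017; z = 2.576, so z² = 6.635776.
Denominator 1 + z²/n = 1 + 6.635776/117 = 1.056716.
Adjusted center: (0.94017 + z²/(2n))/1.056716 = 0.91655.
Radicand: p̂(1−p̂)/n + z²/(4n²) = 0.000480765 + 0.000121188 = 0.000601953.
Half-width = z·√(radicand)/denom = 2.576·0.024535/1.056716 = 0.05981.
Interval: 0.91655 ± 0.05981 → (0.8567, 0.9764).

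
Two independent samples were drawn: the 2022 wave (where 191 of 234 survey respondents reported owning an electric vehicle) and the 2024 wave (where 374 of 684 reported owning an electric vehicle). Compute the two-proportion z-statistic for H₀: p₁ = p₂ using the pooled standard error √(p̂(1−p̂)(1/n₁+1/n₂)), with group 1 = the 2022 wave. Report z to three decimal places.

p̂₁ = 191/234 = 0.81624, p̂₂ = 374/684 = 0.54678.
Pooled p̂ = (191+374)/(234+684) = 565/918 = 0.61547.
Pooled SE = √[0.2366670·0.00573549] ≈ 0.036843.
z = (p̂₁ − p̂₂)/SE = (0.81624 − 0.54678)/0.036843 = 0.26946/0.036843 = 7.314.

z = 7.314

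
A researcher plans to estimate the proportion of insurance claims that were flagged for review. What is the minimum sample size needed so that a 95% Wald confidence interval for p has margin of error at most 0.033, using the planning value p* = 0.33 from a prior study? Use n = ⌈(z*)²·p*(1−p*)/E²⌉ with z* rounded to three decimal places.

n = 780

The 95% critical value is z* = 1.960.
p*(1−p*) = 0.2211.
Required n before rounding: 3.841600 × 0.2211 / 0.033² = 779.961.
⌈779.961⌉ = 780.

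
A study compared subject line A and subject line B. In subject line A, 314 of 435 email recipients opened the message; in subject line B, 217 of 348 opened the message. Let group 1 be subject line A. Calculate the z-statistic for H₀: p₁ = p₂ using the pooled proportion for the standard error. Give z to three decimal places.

p̂₁ = 314/435 = 0.72184, p̂₂ = 217/348 = 0.62356.
Pooled p̂ = (314+217)/(435+348) = 531/783 = 0.67816.
Pooled SE = √[0.2182587·0.00517241] ≈ 0.033599.
z = (p̂₁ − p̂₂)/SE = (0.72184 − 0.62356)/0.033599 = 0.09828/0.033599 = 2.925.

z = 2.925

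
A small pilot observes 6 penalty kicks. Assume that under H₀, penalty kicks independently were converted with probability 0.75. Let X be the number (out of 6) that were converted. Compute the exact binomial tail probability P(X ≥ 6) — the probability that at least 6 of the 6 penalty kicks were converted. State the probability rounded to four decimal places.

P = 0.1780

X is binomial with n = 6 and p = 0.75.
P(X ≥ 6) = C(6,6)·0.75^6·0.25^0.
= 0.177979 = 0.1780.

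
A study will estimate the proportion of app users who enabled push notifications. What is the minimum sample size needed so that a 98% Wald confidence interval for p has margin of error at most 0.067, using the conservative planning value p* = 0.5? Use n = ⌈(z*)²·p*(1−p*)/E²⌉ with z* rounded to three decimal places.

n = 302

The 98% critical value is z* = 2.326.
p*(1−p*) = 0.50·0.50 = 0.2500.
Required n before rounding: 5.410276 × 0.2500 / 0.067² = 301.307.
Rounding up, n = 302.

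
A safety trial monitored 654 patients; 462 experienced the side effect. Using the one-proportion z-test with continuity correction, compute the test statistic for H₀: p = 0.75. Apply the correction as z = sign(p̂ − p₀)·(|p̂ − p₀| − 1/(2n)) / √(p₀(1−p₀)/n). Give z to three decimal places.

Sample proportion p̂ = 462/654 = 0.70642. p̂ − p₀ = -0.043578.
1/(2n) = 0.000765.
Corrected numerator: |-0.043578| − 0.000765 = 0.042813.
SE₀ = √(0.75·0.25/654) = 0.016932.
z = (−)0.042813/0.016932 = -2.529.

z = -2.529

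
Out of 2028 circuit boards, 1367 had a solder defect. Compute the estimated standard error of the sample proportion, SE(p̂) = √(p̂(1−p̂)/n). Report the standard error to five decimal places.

SE = 0.01041

p̂ = 1367/2028 = 0.67406.
p̂(1−p̂) = 0.219703.
Dividing by n and taking the root: √0.000108335 = 0.01041.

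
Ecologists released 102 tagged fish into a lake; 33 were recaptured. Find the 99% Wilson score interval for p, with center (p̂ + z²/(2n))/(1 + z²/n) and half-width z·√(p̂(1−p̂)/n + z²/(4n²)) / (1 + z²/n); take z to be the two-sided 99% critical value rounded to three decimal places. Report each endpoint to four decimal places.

(0.2182, 0.4504)

Here p̂ = 33/102 = 0.32353 and z = 2.576 (z² = 6.635776).
Denominator 1 + z²/n = 1 + 6.635776/102 = 1.065057.
Adjusted center: (0.32353 + z²/(2n))/1.065057 = 0.33431.
Radicand: p̂(1−p̂)/n + z²/(4n²) = 0.002145668 + 0.000159453 = 0.002305121.
Half-width = 2.576·√0.002305121/1.065057 = 0.11612.
Interval: 0.33431 ± 0.11612 → (0.2182, 0.4504).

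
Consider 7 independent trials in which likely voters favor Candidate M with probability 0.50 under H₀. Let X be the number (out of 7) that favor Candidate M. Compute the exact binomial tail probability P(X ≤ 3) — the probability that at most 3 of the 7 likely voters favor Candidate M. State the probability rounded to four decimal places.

P = 0.5000

X is binomial with n = 7 and p = 0.50.
P(X ≤ 3) = C(7,0)·0.50^0·0.50^7 + C(7,1)·0.50^1·0.50^6 + C(7,2)·0.50^2·0.50^5 + C(7,3)·0.50^3·0.50^4.
= 0.007812 + 0.054688 + 0.164062 + 0.273438 = 0.5000.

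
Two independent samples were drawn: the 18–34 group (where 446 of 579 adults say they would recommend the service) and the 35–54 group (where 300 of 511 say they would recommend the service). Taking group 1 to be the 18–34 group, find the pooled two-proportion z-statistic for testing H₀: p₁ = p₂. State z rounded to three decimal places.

z = 6.495

p̂₁ = 446/579 = 0.77029, p̂₂ = 300/511 = 0.58708.
Pooled p̂ = (446+300)/(579+511) = 746/1090 = 0.68440.
Pooled SE = √[0.2159953·0.00368406] ≈ 0.028209.
z = (p̂₁ − p̂₂)/SE = (0.77029 − 0.58708)/0.028209 = 0.18321/0.028209 = 6.495.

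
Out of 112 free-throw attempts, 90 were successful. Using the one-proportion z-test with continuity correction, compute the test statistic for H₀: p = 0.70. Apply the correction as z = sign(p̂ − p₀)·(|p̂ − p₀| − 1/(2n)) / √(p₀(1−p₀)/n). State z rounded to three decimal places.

The sample proportion is 90/112 = 0.80357. p̂ − p₀ = 0.103571.
Continuity correction 1/(2n) = 1/224 = 0.004464.
Corrected numerator: |0.103571| − 0.004464 = 0.099107.
Null standard error: √(0.70·0.30/112) = √0.001875000 = 0.043301.
z = +0.099107/0.043301 = 2.289.

z = 2.289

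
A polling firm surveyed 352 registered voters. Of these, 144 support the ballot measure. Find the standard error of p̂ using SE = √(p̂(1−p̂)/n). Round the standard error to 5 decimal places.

SE = 0.02621

The sample proportion is 144/352 = 0.40909.
p̂(1−p̂) = 0.40909·0.59091 = 0.241735.
Dividing by n and taking the root: √0.000686747 = 0.02621.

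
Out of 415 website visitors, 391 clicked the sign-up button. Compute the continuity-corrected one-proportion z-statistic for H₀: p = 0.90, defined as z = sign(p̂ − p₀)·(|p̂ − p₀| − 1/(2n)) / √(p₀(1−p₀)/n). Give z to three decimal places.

z = 2.782

p̂ = 391/415 = 0.94217. p̂ − p₀ = 0.042169.
Continuity correction 1/(2n) = 1/830 = 0.001205.
Corrected numerator: |0.042169| − 0.001205 = 0.040964.
SE₀ = √(0.90·0.10/415) = 0.014726.
z = +0.040964/0.014726 = 2.782.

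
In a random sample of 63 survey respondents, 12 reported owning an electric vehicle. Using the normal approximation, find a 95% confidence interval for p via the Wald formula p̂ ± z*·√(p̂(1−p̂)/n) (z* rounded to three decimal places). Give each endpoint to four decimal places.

(0.0935, 0.2874)

The sample proportion is 12/63 = 0.19048.
SE = √(p̂(1−p̂)/n) = √(0.154195/63) = 0.049473.
For 95% confidence, z* = 1.960.
Margin = 1.960·0.049473 = 0.09697.
CI: 0.19048 ± 0.09697 = (0.0935, 0.2874).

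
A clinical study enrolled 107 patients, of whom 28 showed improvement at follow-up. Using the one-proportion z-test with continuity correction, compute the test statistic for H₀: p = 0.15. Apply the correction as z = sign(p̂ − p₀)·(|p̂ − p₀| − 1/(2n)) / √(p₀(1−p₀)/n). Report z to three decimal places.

z = 3.100

The sample proportion is 28/107 = 0.26168. p̂ − p₀ = 0.111682.
1/(2n) = 0.004673.
Corrected numerator: |0.111682| − 0.004673 = 0.107009.
Null standard error: √(0.15·0.85/107) = √0.001191589 = 0.034519.
z = +0.107009/0.034519 = 3.100.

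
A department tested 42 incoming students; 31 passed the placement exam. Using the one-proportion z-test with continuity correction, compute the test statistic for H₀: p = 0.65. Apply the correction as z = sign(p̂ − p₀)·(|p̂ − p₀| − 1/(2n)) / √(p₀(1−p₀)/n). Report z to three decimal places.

The sample proportion is 31/42 = 0.73810. p̂ − p₀ = 0.088095.
Continuity correction 1/(2n) = 1/84 = 0.011905.
Corrected numerator: |0.088095| − 0.011905 = 0.076190.
SE₀ = √(0.65·0.35/42) = 0.073598.
z = (+)0.076190/0.073598 = 1.035.

z = 1.035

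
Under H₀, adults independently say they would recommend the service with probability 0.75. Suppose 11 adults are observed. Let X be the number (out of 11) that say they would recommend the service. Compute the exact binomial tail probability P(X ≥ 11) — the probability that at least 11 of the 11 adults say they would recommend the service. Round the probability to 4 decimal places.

X ~ Binomial(n=11, p=0.75).
P(X ≥ 11) = C(11,11)·0.75^11·0.25^0.
= 0.042235 = 0.0422.

P = 0.0422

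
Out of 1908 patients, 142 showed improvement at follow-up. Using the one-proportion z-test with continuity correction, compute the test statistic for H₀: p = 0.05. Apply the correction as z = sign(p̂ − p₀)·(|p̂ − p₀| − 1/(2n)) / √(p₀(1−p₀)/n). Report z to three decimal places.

z = 4.842

Sample proportion p̂ = 142/1908 = 0.07442. p̂ − p₀ = 0.024423.
Continuity correction 1/(2n) = 1/3816 = 0.000262.
Corrected numerator: |0.024423| − 0.000262 = 0.024161.
SE₀ = √(0.05·0.95/1908) = 0.004990.
z = (+)0.024161/0.004990 = 4.842.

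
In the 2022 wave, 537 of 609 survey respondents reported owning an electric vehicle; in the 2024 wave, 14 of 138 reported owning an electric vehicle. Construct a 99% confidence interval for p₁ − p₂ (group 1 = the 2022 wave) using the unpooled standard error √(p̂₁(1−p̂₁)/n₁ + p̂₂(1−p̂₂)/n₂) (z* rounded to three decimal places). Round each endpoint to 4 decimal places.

p̂₁ = 0.88177, p̂₂ = 0.10145, so the observed difference is 0.78032.
SE = √(0.000171181 + 0.000660560) = √0.000831741 = 0.028840.
z* = 2.576 at the 99% level. Margin = 2.576·0.028840 = 0.07429.
Interval: 0.78032 ± 0.07429 → (0.7060, 0.8546).

(0.7060, 0.8546)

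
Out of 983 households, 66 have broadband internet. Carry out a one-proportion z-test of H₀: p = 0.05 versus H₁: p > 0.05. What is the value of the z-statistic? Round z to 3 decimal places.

z = 2.466

The sample proportion is 66/983 = 0.06714.
Under H₀, SE = √(p₀(1−p₀)/n) = √(0.05·0.95/983) = √0.000048321 = 0.006951.
z = (0.06714 − 0.05)/0.006951 = 0.01714/0.006951 = 2.466.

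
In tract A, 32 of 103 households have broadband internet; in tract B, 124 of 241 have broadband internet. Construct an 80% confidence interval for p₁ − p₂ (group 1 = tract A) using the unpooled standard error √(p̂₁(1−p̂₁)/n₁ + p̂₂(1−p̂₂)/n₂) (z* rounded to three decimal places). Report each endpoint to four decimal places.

(-0.2754, -0.1323)

p̂₁ = 32/103 = 0.31068, p̂₂ = 124/241 = 0.51452; p̂₁ − p̂₂ = -0.20384.
SE = √(0.002079202 + 0.001036469) = √0.003115671 = 0.055818.
The 80% critical value is z* = 1.282. Margin of error = 0.07156.
Interval: -0.20384 ± 0.07156 → (-0.2754, -0.1323).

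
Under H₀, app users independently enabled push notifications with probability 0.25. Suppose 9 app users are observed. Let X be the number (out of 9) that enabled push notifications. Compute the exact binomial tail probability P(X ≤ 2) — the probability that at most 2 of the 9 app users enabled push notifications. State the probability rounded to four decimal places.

X ~ Binomial(n=9, p=0.25).
P(X ≤ 2) = C(9,0)·0.25^0·0.75^9 + C(9,1)·0.25^1·0.75^8 + C(9,2)·0.25^2·0.75^7.
= 0.075085 + 0.225254 + 0.300339 = 0.6007.

P = 0.6007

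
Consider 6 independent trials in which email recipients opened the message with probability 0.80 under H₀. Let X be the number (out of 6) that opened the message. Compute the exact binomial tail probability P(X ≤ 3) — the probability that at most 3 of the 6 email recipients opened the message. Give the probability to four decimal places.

X is binomial with n = 6 and p = 0.80.
P(X ≤ 3) = C(6,0)·0.80^0·0.20^6 + C(6,1)·0.80^1·0.20^5 + C(6,2)·0.80^2·0.20^4 + C(6,3)·0.80^3·0.20^3.
= 0.000064 + 0.001536 + 0.015360 + 0.081920 = 0.0989.

P = 0.0989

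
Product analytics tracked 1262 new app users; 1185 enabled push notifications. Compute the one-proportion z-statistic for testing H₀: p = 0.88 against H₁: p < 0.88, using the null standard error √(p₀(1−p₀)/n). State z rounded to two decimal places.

z = 6.45

The sample proportion is 1185/1262 = 0.93899.
Under H₀, SE = √(p₀(1−p₀)/n) = √(0.88·0.12/1262) = √0.000083677 = 0.009147.
z = (0.93899 − 0.88)/0.009147 = 0.05899/0.009147 = 6.45.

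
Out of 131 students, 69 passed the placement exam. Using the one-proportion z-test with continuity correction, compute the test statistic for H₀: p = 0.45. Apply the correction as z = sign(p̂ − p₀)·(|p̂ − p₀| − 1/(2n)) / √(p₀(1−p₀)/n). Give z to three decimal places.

Sample proportion p̂ = 69/131 = 0.52672. p̂ − p₀ = 0.076718.
Continuity correction 1/(2n) = 1/262 = 0.003817.
Corrected numerator: |0.076718| − 0.003817 = 0.072901.
Null standard error: √(0.45·0.55/131) = √0.001889313 = 0.043466.
z = (+)0.072901/0.043466 = 1.677.

z = 1.677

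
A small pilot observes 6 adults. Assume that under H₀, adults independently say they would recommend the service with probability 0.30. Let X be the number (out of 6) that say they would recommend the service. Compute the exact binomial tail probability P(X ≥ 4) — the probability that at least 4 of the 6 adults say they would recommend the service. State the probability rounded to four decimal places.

X is binomial with n = 6 and p = 0.30.
P(X ≥ 4) = C(6,4)·0.30^4·0.70^2 + C(6,5)·0.30^5·0.70^1 + C(6,6)·0.30^6·0.70^0.
= 0.059535 + 0.010206 + 0.000729 = 0.0705.

P = 0.0705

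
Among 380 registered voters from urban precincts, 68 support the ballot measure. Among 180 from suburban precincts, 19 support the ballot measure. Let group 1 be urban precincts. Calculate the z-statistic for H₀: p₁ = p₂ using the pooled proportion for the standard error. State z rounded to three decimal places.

p̂₁ = 68/380 = 0.17895, p̂₂ = 19/180 = 0.10556.
Pooling: p̂ = 87/560 = 0.15536.
Pooled SE = √[0.1312213·0.00818713] ≈ 0.032777.
z = (p̂₁ − p̂₂)/SE = (0.17895 − 0.10556)/0.032777 = 0.07339/0.032777 = 2.239.

z = 2.239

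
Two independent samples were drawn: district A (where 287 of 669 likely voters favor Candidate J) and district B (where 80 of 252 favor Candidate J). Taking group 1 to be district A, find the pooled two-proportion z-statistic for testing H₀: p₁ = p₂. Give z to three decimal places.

z = 3.082

p̂₁ = 287/669 = 0.42900, p̂₂ = 80/252 = 0.31746.
Pooled p̂ = (287+80)/(669+252) = 367/921 = 0.39848.
Pooled SE = √[0.2396937·0.00546302] ≈ 0.036186.
z = 0.11154/0.036186 = 3.082.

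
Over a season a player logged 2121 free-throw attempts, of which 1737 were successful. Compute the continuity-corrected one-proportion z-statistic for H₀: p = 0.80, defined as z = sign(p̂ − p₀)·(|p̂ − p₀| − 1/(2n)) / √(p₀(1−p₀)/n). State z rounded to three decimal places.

z = 2.155

p̂ = 1737/2121 = 0.81895. p̂ − p₀ = 0.018953.
1/(2n) = 0.000236.
Corrected numerator: |0.018953| − 0.000236 = 0.018717.
Null standard error: √(0.80·0.20/2121) = √0.000075436 = 0.008685.
z = +0.018717/0.008685 = 2.155.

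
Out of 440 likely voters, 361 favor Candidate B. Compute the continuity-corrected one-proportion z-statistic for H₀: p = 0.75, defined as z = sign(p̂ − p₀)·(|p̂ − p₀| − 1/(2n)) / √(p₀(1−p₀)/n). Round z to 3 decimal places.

The sample proportion is 361/440 = 0.82045. p̂ − p₀ = 0.070455.
1/(2n) = 0.001136.
Corrected numerator: |0.070455| − 0.001136 = 0.069319.
Null standard error: √(0.75·0.25/440) = √0.000426136 = 0.020643.
z = (+)0.069319/0.020643 = 3.358.

z = 3.358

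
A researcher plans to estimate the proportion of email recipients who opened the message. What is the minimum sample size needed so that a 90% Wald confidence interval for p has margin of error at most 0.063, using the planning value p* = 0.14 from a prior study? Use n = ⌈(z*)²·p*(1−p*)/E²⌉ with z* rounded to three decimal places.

n = 83

z* = 1.645 at the 90% level.
p*(1−p*) = 0.1204.
Required n before rounding: 2.706025 × 0.1204 / 0.063² = 82.088.
Rounding up, n = 83.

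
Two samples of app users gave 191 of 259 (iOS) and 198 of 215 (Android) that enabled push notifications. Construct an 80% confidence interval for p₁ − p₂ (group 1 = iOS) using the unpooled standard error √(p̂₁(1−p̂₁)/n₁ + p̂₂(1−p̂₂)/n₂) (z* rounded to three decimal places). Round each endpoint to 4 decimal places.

p̂₁ = 191/259 = 0.73745, p̂₂ = 198/215 = 0.92093; p̂₁ − p̂₂ = -0.18348.
SE = √(0.000747555 + 0.000338687) = √0.001086242 = 0.032958.
The 80% critical value is z* = 1.282. Margin = 1.282·0.032958 = 0.04225.
Interval: -0.18348 ± 0.04225 → (-0.2257, -0.1412).

(-0.2257, -0.1412)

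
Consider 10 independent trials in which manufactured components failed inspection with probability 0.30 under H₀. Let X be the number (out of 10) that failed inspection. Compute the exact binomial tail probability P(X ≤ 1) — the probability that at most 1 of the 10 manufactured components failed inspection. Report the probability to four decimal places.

P = 0.1493

X ~ Binomial(n=10, p=0.30).
P(X ≤ 1) = C(10,0)·0.30^0·0.70^10 + C(10,1)·0.30^1·0.70^9.
= 0.028248 + 0.121061 = 0.1493.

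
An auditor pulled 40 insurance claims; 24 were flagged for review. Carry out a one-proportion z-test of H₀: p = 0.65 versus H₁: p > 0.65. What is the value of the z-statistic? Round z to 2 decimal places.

z = -0.66

Sample proportion p̂ = 24/40 = 0.60000.
Null standard error: √(0.65·0.35/40) = √0.005687500 = 0.075416.
Test statistic: z = -0.05000/0.075416 = -0.66.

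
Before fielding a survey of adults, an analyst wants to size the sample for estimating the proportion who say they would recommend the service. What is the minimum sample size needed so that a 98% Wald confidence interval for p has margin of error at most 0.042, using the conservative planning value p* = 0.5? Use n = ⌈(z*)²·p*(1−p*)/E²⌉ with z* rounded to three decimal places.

n = 767

z* = 2.326 at the 98% level.
p*(1−p*) = 0.50·0.50 = 0.2500.
Required n before rounding: 5.410276 × 0.2500 / 0.042² = 766.762.
⌈766.762⌉ = 767.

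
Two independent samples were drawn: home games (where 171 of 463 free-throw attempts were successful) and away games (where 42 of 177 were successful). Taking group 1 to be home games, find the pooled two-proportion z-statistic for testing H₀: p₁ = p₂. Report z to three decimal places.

z = 3.171

p̂₁ = 171/463 = 0.36933, p̂₂ = 42/177 = 0.23729.
Pooling: p̂ = 213/640 = 0.33281.
SE = √[p̂(1−p̂)(1/n₁+1/n₂)] = √[0.33281·0.66719·(1/463+1/177)] ≈ 0.041642.
z = (p̂₁ − p̂₂)/SE = (0.36933 − 0.23729)/0.041642 = 0.13204/0.041642 = 3.171.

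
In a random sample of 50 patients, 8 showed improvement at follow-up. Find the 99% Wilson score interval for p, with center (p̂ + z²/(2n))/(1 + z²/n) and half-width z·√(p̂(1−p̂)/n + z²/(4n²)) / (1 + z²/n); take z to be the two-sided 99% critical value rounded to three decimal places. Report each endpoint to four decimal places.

Here p̂ = 8/50 = 0.16000 and z = 2.576 (z² = 6.635776).
1 + z²/n = 1.132716.
Adjusted center: (0.16000 + z²/(2n))/1.132716 = 0.19984.
Radicand: p̂(1−p̂)/n + z²/(4n²) = 0.002688000 + 0.000663578 = 0.003351578.
Half-width = z·√(radicand)/denom = 2.576·0.057893/1.132716 = 0.13166.
So the interval runs from 0.0682 to 0.3315.

(0.0682, 0.3315)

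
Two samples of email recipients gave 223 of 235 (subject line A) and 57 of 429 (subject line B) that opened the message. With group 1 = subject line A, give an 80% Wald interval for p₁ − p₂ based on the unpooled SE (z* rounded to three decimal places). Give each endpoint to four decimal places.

p̂₁ = 0.94894, p̂₂ = 0.13287, so the observed difference is 0.81607.
SE = √(0.000206197 + 0.000268563) = √0.000474760 = 0.021789.
For 80% confidence, z* = 1.282. Margin = 1.282·0.021789 = 0.02793.
Interval: 0.81607 ± 0.02793 → (0.7881, 0.8440).

(0.7881, 0.8440)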